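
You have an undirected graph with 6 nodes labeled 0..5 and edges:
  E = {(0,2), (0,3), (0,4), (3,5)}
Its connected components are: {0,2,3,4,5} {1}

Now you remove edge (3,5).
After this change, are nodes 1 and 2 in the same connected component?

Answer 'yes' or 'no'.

Answer: no

Derivation:
Initial components: {0,2,3,4,5} {1}
Removing edge (3,5): it was a bridge — component count 2 -> 3.
New components: {0,2,3,4} {1} {5}
Are 1 and 2 in the same component? no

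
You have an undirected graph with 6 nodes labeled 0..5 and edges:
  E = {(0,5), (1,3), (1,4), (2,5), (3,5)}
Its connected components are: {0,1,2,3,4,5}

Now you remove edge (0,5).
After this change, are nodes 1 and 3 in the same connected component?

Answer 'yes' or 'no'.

Initial components: {0,1,2,3,4,5}
Removing edge (0,5): it was a bridge — component count 1 -> 2.
New components: {0} {1,2,3,4,5}
Are 1 and 3 in the same component? yes

Answer: yes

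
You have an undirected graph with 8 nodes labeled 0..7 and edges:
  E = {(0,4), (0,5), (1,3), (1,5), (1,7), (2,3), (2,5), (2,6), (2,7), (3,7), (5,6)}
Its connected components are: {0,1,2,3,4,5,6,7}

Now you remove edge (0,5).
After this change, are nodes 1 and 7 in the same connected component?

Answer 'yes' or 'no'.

Initial components: {0,1,2,3,4,5,6,7}
Removing edge (0,5): it was a bridge — component count 1 -> 2.
New components: {0,4} {1,2,3,5,6,7}
Are 1 and 7 in the same component? yes

Answer: yes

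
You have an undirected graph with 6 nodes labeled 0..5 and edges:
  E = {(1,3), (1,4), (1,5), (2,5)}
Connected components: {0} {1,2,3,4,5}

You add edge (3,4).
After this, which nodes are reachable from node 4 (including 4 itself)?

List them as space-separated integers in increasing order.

Answer: 1 2 3 4 5

Derivation:
Before: nodes reachable from 4: {1,2,3,4,5}
Adding (3,4): both endpoints already in same component. Reachability from 4 unchanged.
After: nodes reachable from 4: {1,2,3,4,5}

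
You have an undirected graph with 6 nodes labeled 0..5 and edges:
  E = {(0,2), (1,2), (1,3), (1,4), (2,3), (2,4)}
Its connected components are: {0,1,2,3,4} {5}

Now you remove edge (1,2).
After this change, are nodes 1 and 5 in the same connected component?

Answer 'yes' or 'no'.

Answer: no

Derivation:
Initial components: {0,1,2,3,4} {5}
Removing edge (1,2): not a bridge — component count unchanged at 2.
New components: {0,1,2,3,4} {5}
Are 1 and 5 in the same component? no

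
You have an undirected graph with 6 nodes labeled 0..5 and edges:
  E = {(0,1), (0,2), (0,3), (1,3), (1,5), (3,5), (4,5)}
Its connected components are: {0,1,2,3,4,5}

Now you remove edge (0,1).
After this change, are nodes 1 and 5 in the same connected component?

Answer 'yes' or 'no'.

Answer: yes

Derivation:
Initial components: {0,1,2,3,4,5}
Removing edge (0,1): not a bridge — component count unchanged at 1.
New components: {0,1,2,3,4,5}
Are 1 and 5 in the same component? yes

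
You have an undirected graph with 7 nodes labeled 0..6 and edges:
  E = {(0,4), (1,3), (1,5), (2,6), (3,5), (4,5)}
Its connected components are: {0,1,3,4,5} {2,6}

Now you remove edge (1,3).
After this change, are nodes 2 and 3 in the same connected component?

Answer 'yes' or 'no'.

Answer: no

Derivation:
Initial components: {0,1,3,4,5} {2,6}
Removing edge (1,3): not a bridge — component count unchanged at 2.
New components: {0,1,3,4,5} {2,6}
Are 2 and 3 in the same component? no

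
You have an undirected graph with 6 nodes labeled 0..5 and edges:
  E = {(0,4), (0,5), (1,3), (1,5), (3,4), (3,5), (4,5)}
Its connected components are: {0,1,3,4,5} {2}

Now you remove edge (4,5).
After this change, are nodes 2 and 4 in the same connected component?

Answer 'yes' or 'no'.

Initial components: {0,1,3,4,5} {2}
Removing edge (4,5): not a bridge — component count unchanged at 2.
New components: {0,1,3,4,5} {2}
Are 2 and 4 in the same component? no

Answer: no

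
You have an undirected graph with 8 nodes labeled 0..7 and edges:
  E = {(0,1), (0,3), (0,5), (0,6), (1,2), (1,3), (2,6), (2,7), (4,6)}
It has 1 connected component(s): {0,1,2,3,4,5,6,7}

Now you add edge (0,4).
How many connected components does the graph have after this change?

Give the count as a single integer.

Initial component count: 1
Add (0,4): endpoints already in same component. Count unchanged: 1.
New component count: 1

Answer: 1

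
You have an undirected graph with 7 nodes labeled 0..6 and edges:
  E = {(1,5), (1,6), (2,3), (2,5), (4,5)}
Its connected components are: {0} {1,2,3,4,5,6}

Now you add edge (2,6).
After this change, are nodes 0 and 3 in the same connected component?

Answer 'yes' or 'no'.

Initial components: {0} {1,2,3,4,5,6}
Adding edge (2,6): both already in same component {1,2,3,4,5,6}. No change.
New components: {0} {1,2,3,4,5,6}
Are 0 and 3 in the same component? no

Answer: no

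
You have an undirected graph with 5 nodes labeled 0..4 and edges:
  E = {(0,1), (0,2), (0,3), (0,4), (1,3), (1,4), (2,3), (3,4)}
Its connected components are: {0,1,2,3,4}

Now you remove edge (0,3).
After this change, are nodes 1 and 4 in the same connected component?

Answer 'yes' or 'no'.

Answer: yes

Derivation:
Initial components: {0,1,2,3,4}
Removing edge (0,3): not a bridge — component count unchanged at 1.
New components: {0,1,2,3,4}
Are 1 and 4 in the same component? yes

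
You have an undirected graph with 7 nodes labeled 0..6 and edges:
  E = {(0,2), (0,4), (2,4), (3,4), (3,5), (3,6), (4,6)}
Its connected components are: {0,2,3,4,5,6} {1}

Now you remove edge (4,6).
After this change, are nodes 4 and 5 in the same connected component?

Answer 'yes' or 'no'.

Answer: yes

Derivation:
Initial components: {0,2,3,4,5,6} {1}
Removing edge (4,6): not a bridge — component count unchanged at 2.
New components: {0,2,3,4,5,6} {1}
Are 4 and 5 in the same component? yes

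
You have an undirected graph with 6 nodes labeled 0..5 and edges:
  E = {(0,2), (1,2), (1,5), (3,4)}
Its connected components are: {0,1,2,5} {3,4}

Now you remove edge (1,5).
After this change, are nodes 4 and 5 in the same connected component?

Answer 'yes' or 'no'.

Answer: no

Derivation:
Initial components: {0,1,2,5} {3,4}
Removing edge (1,5): it was a bridge — component count 2 -> 3.
New components: {0,1,2} {3,4} {5}
Are 4 and 5 in the same component? no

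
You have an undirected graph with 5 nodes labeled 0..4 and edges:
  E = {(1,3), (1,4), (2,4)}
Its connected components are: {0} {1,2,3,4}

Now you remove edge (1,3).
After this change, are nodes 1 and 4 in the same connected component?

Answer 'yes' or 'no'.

Initial components: {0} {1,2,3,4}
Removing edge (1,3): it was a bridge — component count 2 -> 3.
New components: {0} {1,2,4} {3}
Are 1 and 4 in the same component? yes

Answer: yes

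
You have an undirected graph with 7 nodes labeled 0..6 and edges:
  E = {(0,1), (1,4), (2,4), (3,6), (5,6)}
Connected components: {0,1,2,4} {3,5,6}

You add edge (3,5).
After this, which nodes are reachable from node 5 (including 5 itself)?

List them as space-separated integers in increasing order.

Answer: 3 5 6

Derivation:
Before: nodes reachable from 5: {3,5,6}
Adding (3,5): both endpoints already in same component. Reachability from 5 unchanged.
After: nodes reachable from 5: {3,5,6}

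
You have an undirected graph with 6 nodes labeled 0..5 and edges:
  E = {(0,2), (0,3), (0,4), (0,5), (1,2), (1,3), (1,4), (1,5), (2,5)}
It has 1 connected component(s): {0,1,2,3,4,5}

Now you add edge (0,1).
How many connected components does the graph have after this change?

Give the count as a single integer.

Answer: 1

Derivation:
Initial component count: 1
Add (0,1): endpoints already in same component. Count unchanged: 1.
New component count: 1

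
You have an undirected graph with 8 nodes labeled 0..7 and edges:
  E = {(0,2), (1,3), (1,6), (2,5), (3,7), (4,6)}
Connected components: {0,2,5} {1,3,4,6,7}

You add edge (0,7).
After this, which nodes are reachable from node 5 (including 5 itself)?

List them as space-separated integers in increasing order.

Answer: 0 1 2 3 4 5 6 7

Derivation:
Before: nodes reachable from 5: {0,2,5}
Adding (0,7): merges 5's component with another. Reachability grows.
After: nodes reachable from 5: {0,1,2,3,4,5,6,7}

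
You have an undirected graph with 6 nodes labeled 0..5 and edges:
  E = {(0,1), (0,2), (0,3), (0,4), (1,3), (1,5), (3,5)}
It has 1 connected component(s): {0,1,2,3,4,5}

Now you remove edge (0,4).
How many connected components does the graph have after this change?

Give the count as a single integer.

Answer: 2

Derivation:
Initial component count: 1
Remove (0,4): it was a bridge. Count increases: 1 -> 2.
  After removal, components: {0,1,2,3,5} {4}
New component count: 2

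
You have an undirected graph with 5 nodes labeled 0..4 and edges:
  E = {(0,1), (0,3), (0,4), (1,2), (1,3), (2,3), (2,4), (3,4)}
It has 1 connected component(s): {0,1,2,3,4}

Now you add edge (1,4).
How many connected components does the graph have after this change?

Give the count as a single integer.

Answer: 1

Derivation:
Initial component count: 1
Add (1,4): endpoints already in same component. Count unchanged: 1.
New component count: 1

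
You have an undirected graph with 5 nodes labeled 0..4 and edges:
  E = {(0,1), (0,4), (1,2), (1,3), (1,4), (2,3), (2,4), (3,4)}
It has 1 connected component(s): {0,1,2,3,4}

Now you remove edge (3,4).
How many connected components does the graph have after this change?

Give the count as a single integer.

Initial component count: 1
Remove (3,4): not a bridge. Count unchanged: 1.
  After removal, components: {0,1,2,3,4}
New component count: 1

Answer: 1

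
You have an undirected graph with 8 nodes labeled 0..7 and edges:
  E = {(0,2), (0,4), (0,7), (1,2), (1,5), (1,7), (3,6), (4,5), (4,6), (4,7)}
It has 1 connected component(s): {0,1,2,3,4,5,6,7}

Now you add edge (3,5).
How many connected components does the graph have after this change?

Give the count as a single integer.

Answer: 1

Derivation:
Initial component count: 1
Add (3,5): endpoints already in same component. Count unchanged: 1.
New component count: 1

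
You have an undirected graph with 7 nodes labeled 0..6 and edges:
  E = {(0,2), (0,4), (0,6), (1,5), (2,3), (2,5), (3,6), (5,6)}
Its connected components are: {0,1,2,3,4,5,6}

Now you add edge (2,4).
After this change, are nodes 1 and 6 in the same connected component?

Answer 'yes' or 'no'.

Initial components: {0,1,2,3,4,5,6}
Adding edge (2,4): both already in same component {0,1,2,3,4,5,6}. No change.
New components: {0,1,2,3,4,5,6}
Are 1 and 6 in the same component? yes

Answer: yes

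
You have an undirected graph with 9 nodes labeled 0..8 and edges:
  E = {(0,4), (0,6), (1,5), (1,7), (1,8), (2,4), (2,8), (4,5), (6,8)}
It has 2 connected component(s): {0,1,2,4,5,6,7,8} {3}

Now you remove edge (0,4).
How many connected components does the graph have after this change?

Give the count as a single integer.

Answer: 2

Derivation:
Initial component count: 2
Remove (0,4): not a bridge. Count unchanged: 2.
  After removal, components: {0,1,2,4,5,6,7,8} {3}
New component count: 2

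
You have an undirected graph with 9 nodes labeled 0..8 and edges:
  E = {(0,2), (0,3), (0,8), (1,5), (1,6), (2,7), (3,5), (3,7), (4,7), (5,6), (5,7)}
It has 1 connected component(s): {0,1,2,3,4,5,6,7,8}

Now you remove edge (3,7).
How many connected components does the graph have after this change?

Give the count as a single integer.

Initial component count: 1
Remove (3,7): not a bridge. Count unchanged: 1.
  After removal, components: {0,1,2,3,4,5,6,7,8}
New component count: 1

Answer: 1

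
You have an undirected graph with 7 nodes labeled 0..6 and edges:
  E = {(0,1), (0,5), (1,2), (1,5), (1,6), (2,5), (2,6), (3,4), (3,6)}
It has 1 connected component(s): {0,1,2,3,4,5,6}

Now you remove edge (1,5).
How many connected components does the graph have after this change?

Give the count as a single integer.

Answer: 1

Derivation:
Initial component count: 1
Remove (1,5): not a bridge. Count unchanged: 1.
  After removal, components: {0,1,2,3,4,5,6}
New component count: 1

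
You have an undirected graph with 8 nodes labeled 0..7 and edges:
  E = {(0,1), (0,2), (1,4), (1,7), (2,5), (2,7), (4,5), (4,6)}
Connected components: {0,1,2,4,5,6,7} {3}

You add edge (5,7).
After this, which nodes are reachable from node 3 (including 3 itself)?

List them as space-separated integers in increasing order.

Answer: 3

Derivation:
Before: nodes reachable from 3: {3}
Adding (5,7): both endpoints already in same component. Reachability from 3 unchanged.
After: nodes reachable from 3: {3}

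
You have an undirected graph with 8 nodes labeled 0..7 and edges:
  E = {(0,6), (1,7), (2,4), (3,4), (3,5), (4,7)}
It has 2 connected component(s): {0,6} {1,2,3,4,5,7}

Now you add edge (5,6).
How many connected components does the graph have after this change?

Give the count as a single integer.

Answer: 1

Derivation:
Initial component count: 2
Add (5,6): merges two components. Count decreases: 2 -> 1.
New component count: 1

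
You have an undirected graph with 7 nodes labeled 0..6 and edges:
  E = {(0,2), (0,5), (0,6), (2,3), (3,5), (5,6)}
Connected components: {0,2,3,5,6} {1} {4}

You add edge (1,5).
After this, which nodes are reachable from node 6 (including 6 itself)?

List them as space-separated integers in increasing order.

Before: nodes reachable from 6: {0,2,3,5,6}
Adding (1,5): merges 6's component with another. Reachability grows.
After: nodes reachable from 6: {0,1,2,3,5,6}

Answer: 0 1 2 3 5 6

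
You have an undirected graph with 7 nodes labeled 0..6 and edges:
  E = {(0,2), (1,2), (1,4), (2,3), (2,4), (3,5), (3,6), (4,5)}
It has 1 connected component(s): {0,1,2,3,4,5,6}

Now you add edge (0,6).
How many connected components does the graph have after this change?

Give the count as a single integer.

Initial component count: 1
Add (0,6): endpoints already in same component. Count unchanged: 1.
New component count: 1

Answer: 1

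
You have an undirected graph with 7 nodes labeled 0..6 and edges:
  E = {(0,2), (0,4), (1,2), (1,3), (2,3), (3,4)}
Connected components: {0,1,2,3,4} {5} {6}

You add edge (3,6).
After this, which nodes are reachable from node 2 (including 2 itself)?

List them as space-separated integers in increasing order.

Answer: 0 1 2 3 4 6

Derivation:
Before: nodes reachable from 2: {0,1,2,3,4}
Adding (3,6): merges 2's component with another. Reachability grows.
After: nodes reachable from 2: {0,1,2,3,4,6}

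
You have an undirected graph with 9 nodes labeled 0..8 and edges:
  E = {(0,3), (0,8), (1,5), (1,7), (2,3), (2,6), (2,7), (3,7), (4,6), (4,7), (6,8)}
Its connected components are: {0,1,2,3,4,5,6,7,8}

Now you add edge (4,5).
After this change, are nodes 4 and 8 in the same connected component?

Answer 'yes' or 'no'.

Answer: yes

Derivation:
Initial components: {0,1,2,3,4,5,6,7,8}
Adding edge (4,5): both already in same component {0,1,2,3,4,5,6,7,8}. No change.
New components: {0,1,2,3,4,5,6,7,8}
Are 4 and 8 in the same component? yes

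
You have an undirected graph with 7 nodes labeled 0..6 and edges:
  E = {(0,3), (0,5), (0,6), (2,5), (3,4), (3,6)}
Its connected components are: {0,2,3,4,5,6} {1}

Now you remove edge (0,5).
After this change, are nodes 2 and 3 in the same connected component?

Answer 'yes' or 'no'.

Answer: no

Derivation:
Initial components: {0,2,3,4,5,6} {1}
Removing edge (0,5): it was a bridge — component count 2 -> 3.
New components: {0,3,4,6} {1} {2,5}
Are 2 and 3 in the same component? no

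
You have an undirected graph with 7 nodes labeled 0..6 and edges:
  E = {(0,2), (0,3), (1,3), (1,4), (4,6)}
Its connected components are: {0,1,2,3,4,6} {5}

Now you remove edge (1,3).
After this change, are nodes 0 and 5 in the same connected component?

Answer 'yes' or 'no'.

Initial components: {0,1,2,3,4,6} {5}
Removing edge (1,3): it was a bridge — component count 2 -> 3.
New components: {0,2,3} {1,4,6} {5}
Are 0 and 5 in the same component? no

Answer: no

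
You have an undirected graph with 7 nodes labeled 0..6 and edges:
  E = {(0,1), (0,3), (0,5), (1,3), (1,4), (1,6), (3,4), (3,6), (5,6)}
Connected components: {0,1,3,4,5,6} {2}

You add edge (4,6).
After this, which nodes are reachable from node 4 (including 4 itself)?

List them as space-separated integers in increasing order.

Answer: 0 1 3 4 5 6

Derivation:
Before: nodes reachable from 4: {0,1,3,4,5,6}
Adding (4,6): both endpoints already in same component. Reachability from 4 unchanged.
After: nodes reachable from 4: {0,1,3,4,5,6}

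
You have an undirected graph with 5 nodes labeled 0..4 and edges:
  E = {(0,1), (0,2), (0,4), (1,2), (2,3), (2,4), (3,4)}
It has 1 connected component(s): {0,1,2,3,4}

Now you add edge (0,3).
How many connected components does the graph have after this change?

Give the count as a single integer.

Initial component count: 1
Add (0,3): endpoints already in same component. Count unchanged: 1.
New component count: 1

Answer: 1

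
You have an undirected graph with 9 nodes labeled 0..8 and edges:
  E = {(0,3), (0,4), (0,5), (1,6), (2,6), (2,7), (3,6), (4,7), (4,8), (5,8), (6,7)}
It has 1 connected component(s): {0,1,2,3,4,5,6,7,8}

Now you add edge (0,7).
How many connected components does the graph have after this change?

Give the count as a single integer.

Initial component count: 1
Add (0,7): endpoints already in same component. Count unchanged: 1.
New component count: 1

Answer: 1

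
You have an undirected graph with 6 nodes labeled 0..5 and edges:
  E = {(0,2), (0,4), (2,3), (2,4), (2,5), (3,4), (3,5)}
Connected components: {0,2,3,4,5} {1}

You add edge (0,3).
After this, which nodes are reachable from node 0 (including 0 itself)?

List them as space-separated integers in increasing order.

Answer: 0 2 3 4 5

Derivation:
Before: nodes reachable from 0: {0,2,3,4,5}
Adding (0,3): both endpoints already in same component. Reachability from 0 unchanged.
After: nodes reachable from 0: {0,2,3,4,5}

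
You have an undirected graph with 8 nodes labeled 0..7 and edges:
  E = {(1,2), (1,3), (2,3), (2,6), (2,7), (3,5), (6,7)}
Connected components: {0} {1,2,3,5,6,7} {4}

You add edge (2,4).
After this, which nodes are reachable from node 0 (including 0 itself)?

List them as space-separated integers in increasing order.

Answer: 0

Derivation:
Before: nodes reachable from 0: {0}
Adding (2,4): merges two components, but neither contains 0. Reachability from 0 unchanged.
After: nodes reachable from 0: {0}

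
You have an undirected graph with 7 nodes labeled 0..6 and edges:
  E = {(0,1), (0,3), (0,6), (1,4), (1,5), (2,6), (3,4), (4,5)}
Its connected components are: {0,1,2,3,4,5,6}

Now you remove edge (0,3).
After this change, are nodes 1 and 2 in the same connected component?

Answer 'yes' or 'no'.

Initial components: {0,1,2,3,4,5,6}
Removing edge (0,3): not a bridge — component count unchanged at 1.
New components: {0,1,2,3,4,5,6}
Are 1 and 2 in the same component? yes

Answer: yes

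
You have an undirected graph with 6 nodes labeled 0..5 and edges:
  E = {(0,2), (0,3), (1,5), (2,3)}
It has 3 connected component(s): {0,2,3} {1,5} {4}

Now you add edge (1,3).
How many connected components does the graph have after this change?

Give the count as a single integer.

Answer: 2

Derivation:
Initial component count: 3
Add (1,3): merges two components. Count decreases: 3 -> 2.
New component count: 2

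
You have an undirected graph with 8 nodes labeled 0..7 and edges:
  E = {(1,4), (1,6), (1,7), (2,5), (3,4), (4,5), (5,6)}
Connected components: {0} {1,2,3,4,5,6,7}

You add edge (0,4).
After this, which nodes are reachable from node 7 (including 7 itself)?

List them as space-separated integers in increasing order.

Answer: 0 1 2 3 4 5 6 7

Derivation:
Before: nodes reachable from 7: {1,2,3,4,5,6,7}
Adding (0,4): merges 7's component with another. Reachability grows.
After: nodes reachable from 7: {0,1,2,3,4,5,6,7}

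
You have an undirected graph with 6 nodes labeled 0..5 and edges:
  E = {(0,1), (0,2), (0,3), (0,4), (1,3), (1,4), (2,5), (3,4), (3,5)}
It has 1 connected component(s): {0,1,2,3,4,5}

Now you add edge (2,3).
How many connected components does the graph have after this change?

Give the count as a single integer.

Initial component count: 1
Add (2,3): endpoints already in same component. Count unchanged: 1.
New component count: 1

Answer: 1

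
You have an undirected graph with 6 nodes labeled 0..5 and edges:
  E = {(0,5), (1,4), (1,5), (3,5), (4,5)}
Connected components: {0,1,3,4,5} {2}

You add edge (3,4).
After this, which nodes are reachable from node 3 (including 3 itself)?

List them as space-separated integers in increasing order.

Before: nodes reachable from 3: {0,1,3,4,5}
Adding (3,4): both endpoints already in same component. Reachability from 3 unchanged.
After: nodes reachable from 3: {0,1,3,4,5}

Answer: 0 1 3 4 5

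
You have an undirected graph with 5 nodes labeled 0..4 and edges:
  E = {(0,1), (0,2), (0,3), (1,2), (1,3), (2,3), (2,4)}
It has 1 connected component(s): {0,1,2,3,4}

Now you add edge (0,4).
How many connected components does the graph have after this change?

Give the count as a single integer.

Answer: 1

Derivation:
Initial component count: 1
Add (0,4): endpoints already in same component. Count unchanged: 1.
New component count: 1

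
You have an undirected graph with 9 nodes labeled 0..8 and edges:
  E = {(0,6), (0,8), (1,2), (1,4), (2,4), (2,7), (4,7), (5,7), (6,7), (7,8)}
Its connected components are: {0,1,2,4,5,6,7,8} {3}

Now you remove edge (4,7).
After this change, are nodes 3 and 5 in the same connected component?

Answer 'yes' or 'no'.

Initial components: {0,1,2,4,5,6,7,8} {3}
Removing edge (4,7): not a bridge — component count unchanged at 2.
New components: {0,1,2,4,5,6,7,8} {3}
Are 3 and 5 in the same component? no

Answer: no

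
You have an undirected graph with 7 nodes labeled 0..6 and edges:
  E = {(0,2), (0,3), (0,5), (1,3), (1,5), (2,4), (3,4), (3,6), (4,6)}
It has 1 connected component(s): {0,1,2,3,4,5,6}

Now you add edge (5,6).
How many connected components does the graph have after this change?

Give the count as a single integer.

Answer: 1

Derivation:
Initial component count: 1
Add (5,6): endpoints already in same component. Count unchanged: 1.
New component count: 1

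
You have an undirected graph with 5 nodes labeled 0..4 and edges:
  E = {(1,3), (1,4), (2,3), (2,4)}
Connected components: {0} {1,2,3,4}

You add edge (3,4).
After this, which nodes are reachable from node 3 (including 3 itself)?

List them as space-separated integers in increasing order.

Answer: 1 2 3 4

Derivation:
Before: nodes reachable from 3: {1,2,3,4}
Adding (3,4): both endpoints already in same component. Reachability from 3 unchanged.
After: nodes reachable from 3: {1,2,3,4}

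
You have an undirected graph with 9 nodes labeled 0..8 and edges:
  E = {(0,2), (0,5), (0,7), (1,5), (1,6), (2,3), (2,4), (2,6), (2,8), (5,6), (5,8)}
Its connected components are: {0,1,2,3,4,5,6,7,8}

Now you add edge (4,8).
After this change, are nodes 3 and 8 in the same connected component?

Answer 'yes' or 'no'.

Answer: yes

Derivation:
Initial components: {0,1,2,3,4,5,6,7,8}
Adding edge (4,8): both already in same component {0,1,2,3,4,5,6,7,8}. No change.
New components: {0,1,2,3,4,5,6,7,8}
Are 3 and 8 in the same component? yes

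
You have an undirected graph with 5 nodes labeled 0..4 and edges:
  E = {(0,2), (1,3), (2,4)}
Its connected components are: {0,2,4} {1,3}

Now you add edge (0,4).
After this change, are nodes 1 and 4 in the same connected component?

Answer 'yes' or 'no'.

Initial components: {0,2,4} {1,3}
Adding edge (0,4): both already in same component {0,2,4}. No change.
New components: {0,2,4} {1,3}
Are 1 and 4 in the same component? no

Answer: no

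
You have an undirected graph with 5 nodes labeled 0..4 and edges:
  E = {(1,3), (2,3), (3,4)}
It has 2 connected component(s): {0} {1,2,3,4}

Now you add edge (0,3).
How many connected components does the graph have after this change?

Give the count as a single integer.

Answer: 1

Derivation:
Initial component count: 2
Add (0,3): merges two components. Count decreases: 2 -> 1.
New component count: 1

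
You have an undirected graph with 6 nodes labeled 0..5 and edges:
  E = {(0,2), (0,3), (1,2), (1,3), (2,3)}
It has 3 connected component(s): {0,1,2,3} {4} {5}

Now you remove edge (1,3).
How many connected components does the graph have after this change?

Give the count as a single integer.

Answer: 3

Derivation:
Initial component count: 3
Remove (1,3): not a bridge. Count unchanged: 3.
  After removal, components: {0,1,2,3} {4} {5}
New component count: 3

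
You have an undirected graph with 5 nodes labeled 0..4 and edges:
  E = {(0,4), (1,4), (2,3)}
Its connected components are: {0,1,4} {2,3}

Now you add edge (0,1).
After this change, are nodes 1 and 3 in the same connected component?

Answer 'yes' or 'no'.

Initial components: {0,1,4} {2,3}
Adding edge (0,1): both already in same component {0,1,4}. No change.
New components: {0,1,4} {2,3}
Are 1 and 3 in the same component? no

Answer: no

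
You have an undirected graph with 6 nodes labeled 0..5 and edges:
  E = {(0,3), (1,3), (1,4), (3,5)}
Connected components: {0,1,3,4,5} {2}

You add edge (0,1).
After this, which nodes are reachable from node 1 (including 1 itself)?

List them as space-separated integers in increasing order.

Answer: 0 1 3 4 5

Derivation:
Before: nodes reachable from 1: {0,1,3,4,5}
Adding (0,1): both endpoints already in same component. Reachability from 1 unchanged.
After: nodes reachable from 1: {0,1,3,4,5}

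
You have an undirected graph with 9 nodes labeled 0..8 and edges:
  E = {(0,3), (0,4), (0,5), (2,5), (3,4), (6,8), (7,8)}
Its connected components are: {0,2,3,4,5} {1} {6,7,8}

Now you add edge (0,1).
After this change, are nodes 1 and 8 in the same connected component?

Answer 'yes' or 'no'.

Initial components: {0,2,3,4,5} {1} {6,7,8}
Adding edge (0,1): merges {0,2,3,4,5} and {1}.
New components: {0,1,2,3,4,5} {6,7,8}
Are 1 and 8 in the same component? no

Answer: no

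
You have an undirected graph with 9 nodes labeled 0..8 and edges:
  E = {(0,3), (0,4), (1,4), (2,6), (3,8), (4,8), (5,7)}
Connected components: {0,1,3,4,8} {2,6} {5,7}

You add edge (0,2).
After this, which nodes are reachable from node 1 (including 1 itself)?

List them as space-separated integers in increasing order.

Answer: 0 1 2 3 4 6 8

Derivation:
Before: nodes reachable from 1: {0,1,3,4,8}
Adding (0,2): merges 1's component with another. Reachability grows.
After: nodes reachable from 1: {0,1,2,3,4,6,8}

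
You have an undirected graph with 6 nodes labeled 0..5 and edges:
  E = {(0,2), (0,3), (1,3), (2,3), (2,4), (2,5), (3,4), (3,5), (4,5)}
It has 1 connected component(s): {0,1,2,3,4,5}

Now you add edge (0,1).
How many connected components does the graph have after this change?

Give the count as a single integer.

Answer: 1

Derivation:
Initial component count: 1
Add (0,1): endpoints already in same component. Count unchanged: 1.
New component count: 1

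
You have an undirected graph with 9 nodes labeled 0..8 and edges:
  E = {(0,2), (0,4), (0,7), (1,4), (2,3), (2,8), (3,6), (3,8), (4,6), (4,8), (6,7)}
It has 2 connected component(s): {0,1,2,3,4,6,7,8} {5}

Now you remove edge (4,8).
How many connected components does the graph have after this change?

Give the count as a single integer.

Initial component count: 2
Remove (4,8): not a bridge. Count unchanged: 2.
  After removal, components: {0,1,2,3,4,6,7,8} {5}
New component count: 2

Answer: 2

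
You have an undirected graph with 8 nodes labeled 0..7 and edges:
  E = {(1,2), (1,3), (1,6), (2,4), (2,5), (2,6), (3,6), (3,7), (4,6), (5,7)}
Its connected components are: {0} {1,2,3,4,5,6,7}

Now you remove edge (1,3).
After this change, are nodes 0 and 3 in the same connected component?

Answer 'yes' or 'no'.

Initial components: {0} {1,2,3,4,5,6,7}
Removing edge (1,3): not a bridge — component count unchanged at 2.
New components: {0} {1,2,3,4,5,6,7}
Are 0 and 3 in the same component? no

Answer: no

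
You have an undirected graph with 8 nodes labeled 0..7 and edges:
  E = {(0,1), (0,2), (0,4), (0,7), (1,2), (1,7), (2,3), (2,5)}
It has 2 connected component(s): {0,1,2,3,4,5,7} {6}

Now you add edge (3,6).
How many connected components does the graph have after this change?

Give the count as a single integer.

Initial component count: 2
Add (3,6): merges two components. Count decreases: 2 -> 1.
New component count: 1

Answer: 1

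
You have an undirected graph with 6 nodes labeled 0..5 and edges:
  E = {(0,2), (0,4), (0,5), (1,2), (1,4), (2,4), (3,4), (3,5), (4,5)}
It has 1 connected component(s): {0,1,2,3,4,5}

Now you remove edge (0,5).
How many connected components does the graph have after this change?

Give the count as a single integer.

Initial component count: 1
Remove (0,5): not a bridge. Count unchanged: 1.
  After removal, components: {0,1,2,3,4,5}
New component count: 1

Answer: 1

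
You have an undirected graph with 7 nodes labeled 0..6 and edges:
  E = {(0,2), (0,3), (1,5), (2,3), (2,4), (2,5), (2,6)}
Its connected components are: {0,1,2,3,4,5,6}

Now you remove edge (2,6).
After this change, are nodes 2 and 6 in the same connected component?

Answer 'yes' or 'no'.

Initial components: {0,1,2,3,4,5,6}
Removing edge (2,6): it was a bridge — component count 1 -> 2.
New components: {0,1,2,3,4,5} {6}
Are 2 and 6 in the same component? no

Answer: no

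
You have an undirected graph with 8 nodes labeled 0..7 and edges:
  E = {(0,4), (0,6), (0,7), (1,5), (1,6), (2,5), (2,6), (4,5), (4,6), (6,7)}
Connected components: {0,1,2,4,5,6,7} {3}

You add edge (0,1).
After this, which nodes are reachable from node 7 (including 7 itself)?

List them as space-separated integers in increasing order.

Before: nodes reachable from 7: {0,1,2,4,5,6,7}
Adding (0,1): both endpoints already in same component. Reachability from 7 unchanged.
After: nodes reachable from 7: {0,1,2,4,5,6,7}

Answer: 0 1 2 4 5 6 7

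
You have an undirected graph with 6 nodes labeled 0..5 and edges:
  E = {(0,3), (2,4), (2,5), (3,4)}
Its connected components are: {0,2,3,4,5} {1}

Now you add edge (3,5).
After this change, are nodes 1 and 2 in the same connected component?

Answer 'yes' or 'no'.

Answer: no

Derivation:
Initial components: {0,2,3,4,5} {1}
Adding edge (3,5): both already in same component {0,2,3,4,5}. No change.
New components: {0,2,3,4,5} {1}
Are 1 and 2 in the same component? no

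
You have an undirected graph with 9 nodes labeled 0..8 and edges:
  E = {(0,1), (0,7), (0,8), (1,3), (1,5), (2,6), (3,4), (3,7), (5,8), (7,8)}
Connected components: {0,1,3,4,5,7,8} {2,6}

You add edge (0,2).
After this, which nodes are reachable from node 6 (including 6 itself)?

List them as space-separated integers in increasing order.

Answer: 0 1 2 3 4 5 6 7 8

Derivation:
Before: nodes reachable from 6: {2,6}
Adding (0,2): merges 6's component with another. Reachability grows.
After: nodes reachable from 6: {0,1,2,3,4,5,6,7,8}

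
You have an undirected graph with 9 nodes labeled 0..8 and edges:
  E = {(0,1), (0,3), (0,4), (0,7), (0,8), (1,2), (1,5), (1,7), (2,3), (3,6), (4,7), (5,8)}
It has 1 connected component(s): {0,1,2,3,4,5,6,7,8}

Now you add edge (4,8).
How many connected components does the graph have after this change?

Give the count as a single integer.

Initial component count: 1
Add (4,8): endpoints already in same component. Count unchanged: 1.
New component count: 1

Answer: 1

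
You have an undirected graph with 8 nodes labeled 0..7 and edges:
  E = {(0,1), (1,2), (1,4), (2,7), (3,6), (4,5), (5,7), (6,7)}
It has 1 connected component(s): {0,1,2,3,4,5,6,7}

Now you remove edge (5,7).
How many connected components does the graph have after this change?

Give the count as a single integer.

Initial component count: 1
Remove (5,7): not a bridge. Count unchanged: 1.
  After removal, components: {0,1,2,3,4,5,6,7}
New component count: 1

Answer: 1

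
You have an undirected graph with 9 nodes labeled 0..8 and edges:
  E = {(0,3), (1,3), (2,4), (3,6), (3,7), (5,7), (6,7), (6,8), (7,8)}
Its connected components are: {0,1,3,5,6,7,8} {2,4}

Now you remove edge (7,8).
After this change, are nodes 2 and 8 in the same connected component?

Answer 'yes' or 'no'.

Initial components: {0,1,3,5,6,7,8} {2,4}
Removing edge (7,8): not a bridge — component count unchanged at 2.
New components: {0,1,3,5,6,7,8} {2,4}
Are 2 and 8 in the same component? no

Answer: no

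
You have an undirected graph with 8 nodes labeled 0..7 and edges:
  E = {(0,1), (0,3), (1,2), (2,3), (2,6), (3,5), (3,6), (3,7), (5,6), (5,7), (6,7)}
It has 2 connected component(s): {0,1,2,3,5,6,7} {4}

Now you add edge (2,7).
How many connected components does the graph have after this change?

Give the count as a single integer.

Answer: 2

Derivation:
Initial component count: 2
Add (2,7): endpoints already in same component. Count unchanged: 2.
New component count: 2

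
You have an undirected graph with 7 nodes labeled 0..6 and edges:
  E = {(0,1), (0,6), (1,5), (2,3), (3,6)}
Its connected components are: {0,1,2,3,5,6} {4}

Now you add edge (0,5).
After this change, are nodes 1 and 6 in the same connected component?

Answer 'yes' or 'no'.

Initial components: {0,1,2,3,5,6} {4}
Adding edge (0,5): both already in same component {0,1,2,3,5,6}. No change.
New components: {0,1,2,3,5,6} {4}
Are 1 and 6 in the same component? yes

Answer: yes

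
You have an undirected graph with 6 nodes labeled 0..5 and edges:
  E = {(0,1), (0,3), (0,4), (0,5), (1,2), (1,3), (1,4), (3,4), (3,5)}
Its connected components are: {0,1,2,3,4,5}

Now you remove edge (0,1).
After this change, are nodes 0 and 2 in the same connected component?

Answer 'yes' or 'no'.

Answer: yes

Derivation:
Initial components: {0,1,2,3,4,5}
Removing edge (0,1): not a bridge — component count unchanged at 1.
New components: {0,1,2,3,4,5}
Are 0 and 2 in the same component? yes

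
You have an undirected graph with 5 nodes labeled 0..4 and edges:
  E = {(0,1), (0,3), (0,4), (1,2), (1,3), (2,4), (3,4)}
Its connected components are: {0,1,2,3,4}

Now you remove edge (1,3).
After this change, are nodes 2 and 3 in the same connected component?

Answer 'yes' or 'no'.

Initial components: {0,1,2,3,4}
Removing edge (1,3): not a bridge — component count unchanged at 1.
New components: {0,1,2,3,4}
Are 2 and 3 in the same component? yes

Answer: yes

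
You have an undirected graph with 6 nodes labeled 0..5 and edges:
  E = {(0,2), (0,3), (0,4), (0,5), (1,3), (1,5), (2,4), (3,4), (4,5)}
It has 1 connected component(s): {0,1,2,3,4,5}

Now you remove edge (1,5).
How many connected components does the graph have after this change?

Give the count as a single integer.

Answer: 1

Derivation:
Initial component count: 1
Remove (1,5): not a bridge. Count unchanged: 1.
  After removal, components: {0,1,2,3,4,5}
New component count: 1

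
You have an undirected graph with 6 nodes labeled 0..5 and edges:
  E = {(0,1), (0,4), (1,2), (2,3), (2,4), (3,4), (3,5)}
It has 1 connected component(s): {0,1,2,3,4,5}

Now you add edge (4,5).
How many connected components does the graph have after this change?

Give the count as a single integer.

Initial component count: 1
Add (4,5): endpoints already in same component. Count unchanged: 1.
New component count: 1

Answer: 1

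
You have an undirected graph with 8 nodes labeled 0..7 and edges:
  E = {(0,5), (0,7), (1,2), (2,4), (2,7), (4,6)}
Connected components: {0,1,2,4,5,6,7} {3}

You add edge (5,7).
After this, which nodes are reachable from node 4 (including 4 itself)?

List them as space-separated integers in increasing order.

Before: nodes reachable from 4: {0,1,2,4,5,6,7}
Adding (5,7): both endpoints already in same component. Reachability from 4 unchanged.
After: nodes reachable from 4: {0,1,2,4,5,6,7}

Answer: 0 1 2 4 5 6 7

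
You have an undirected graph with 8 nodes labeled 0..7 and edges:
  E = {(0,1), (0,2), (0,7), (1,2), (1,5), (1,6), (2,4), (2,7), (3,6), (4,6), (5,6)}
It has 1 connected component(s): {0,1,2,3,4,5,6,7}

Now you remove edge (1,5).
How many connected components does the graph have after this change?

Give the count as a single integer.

Answer: 1

Derivation:
Initial component count: 1
Remove (1,5): not a bridge. Count unchanged: 1.
  After removal, components: {0,1,2,3,4,5,6,7}
New component count: 1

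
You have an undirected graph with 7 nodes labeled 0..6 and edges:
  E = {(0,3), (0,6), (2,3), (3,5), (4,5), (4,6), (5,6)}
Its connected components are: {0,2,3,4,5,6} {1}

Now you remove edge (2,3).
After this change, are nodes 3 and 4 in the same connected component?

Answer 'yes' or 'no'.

Answer: yes

Derivation:
Initial components: {0,2,3,4,5,6} {1}
Removing edge (2,3): it was a bridge — component count 2 -> 3.
New components: {0,3,4,5,6} {1} {2}
Are 3 and 4 in the same component? yes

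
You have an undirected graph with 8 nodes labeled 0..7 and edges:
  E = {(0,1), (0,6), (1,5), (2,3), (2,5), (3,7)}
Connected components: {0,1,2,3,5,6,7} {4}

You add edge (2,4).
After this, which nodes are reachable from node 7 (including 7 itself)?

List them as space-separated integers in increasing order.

Answer: 0 1 2 3 4 5 6 7

Derivation:
Before: nodes reachable from 7: {0,1,2,3,5,6,7}
Adding (2,4): merges 7's component with another. Reachability grows.
After: nodes reachable from 7: {0,1,2,3,4,5,6,7}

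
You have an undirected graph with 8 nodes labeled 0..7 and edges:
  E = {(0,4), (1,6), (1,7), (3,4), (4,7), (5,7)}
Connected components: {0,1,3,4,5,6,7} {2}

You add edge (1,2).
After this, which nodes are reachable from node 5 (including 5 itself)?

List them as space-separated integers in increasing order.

Before: nodes reachable from 5: {0,1,3,4,5,6,7}
Adding (1,2): merges 5's component with another. Reachability grows.
After: nodes reachable from 5: {0,1,2,3,4,5,6,7}

Answer: 0 1 2 3 4 5 6 7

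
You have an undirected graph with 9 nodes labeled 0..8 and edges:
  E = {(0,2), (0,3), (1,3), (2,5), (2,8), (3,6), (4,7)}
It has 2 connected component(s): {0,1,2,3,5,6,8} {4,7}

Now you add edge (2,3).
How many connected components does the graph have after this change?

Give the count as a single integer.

Answer: 2

Derivation:
Initial component count: 2
Add (2,3): endpoints already in same component. Count unchanged: 2.
New component count: 2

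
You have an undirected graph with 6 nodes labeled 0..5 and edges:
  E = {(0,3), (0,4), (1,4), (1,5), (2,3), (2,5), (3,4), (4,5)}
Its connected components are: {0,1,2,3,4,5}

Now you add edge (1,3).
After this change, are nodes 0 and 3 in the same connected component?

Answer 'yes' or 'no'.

Answer: yes

Derivation:
Initial components: {0,1,2,3,4,5}
Adding edge (1,3): both already in same component {0,1,2,3,4,5}. No change.
New components: {0,1,2,3,4,5}
Are 0 and 3 in the same component? yes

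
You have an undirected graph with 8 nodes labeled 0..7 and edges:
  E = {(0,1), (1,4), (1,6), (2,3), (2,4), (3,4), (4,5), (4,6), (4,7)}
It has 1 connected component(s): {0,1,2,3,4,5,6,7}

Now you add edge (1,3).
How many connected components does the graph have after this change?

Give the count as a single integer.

Answer: 1

Derivation:
Initial component count: 1
Add (1,3): endpoints already in same component. Count unchanged: 1.
New component count: 1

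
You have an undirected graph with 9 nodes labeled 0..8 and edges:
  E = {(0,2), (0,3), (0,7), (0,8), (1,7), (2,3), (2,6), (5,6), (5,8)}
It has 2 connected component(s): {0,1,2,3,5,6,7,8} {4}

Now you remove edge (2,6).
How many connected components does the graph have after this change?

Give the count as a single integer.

Answer: 2

Derivation:
Initial component count: 2
Remove (2,6): not a bridge. Count unchanged: 2.
  After removal, components: {0,1,2,3,5,6,7,8} {4}
New component count: 2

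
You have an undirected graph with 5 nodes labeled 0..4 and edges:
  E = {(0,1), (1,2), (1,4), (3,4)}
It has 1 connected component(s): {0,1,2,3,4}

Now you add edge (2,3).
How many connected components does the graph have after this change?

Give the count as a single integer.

Answer: 1

Derivation:
Initial component count: 1
Add (2,3): endpoints already in same component. Count unchanged: 1.
New component count: 1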